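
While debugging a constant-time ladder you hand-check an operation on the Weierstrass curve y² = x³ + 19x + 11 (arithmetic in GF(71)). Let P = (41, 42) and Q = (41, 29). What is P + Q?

The two points share x = 41 and their y-coordinates satisfy 42 + 29 ≡ 0 (mod 71), so they are inverses. Their sum is O.

O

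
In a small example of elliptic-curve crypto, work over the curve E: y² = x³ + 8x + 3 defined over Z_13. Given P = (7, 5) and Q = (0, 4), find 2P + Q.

(10, 11)

First 2P:
Repeated addition: build up to 2P.
2P: tangent at (7, 5): λ = (3·7² + 8)/(2·5) ≡ 12/10. 10⁻¹ ≡ 4 (mod 13) since 10·4 = 40 ≡ 1, so λ ≡ 12·4 ≡ 9.
  x = λ² - 7 - 7 = 81 - 14 ≡ 2; y = λ·(7 - 2) - 5 ≡ 1. → (2, 1)
2P = (2, 1).
Finally 2P + Q:
(2, 1) + (0, 4). λ = (4 - 1)/(0 - 2) ≡ 3/11 mod 13. 11⁻¹ ≡ 6 (mod 13), so λ ≡ 5.
  x = λ² - 2 - 0 = 25 - 2 ≡ 10; y = λ·(2 - 10) - 1 ≡ 11. → (10, 11)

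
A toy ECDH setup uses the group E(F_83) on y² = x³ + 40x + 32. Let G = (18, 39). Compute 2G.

tangent at (18, 39): λ = (3·18² + 40)/(2·39) ≡ 16/78. 78⁻¹ ≡ 33 (mod 83), so λ ≡ 16·33 ≡ 30.
  x = λ² - 18 - 18 = 900 - 36 ≡ 34; y = λ·(18 - 34) - 39 ≡ 62. → (34, 62)

(34, 62)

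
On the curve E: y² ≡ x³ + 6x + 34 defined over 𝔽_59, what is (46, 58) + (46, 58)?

tangent at (46, 58): λ = (3·46² + 6)/(2·58) ≡ 41/57. 57⁻¹ ≡ 29 (mod 59), so λ ≡ 41·29 ≡ 9.
  x = λ² - 46 - 46 = 81 - 92 ≡ 48; y = λ·(46 - 48) - 58 ≡ 42. → (48, 42)

(48, 42)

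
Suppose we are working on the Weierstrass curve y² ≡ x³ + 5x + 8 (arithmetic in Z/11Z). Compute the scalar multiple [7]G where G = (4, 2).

(6, 10)

Double-and-add on 7 = (111)₂. Start with G = (4, 2) for the leading 1-bit.
double: tangent at (4, 2): λ = (3·4² + 5)/(2·2) ≡ 9/4. 4⁻¹ ≡ 3 (mod 11), so λ ≡ 9·3 ≡ 5.
  x = λ² - 4 - 4 = 25 - 8 ≡ 6; y = λ·(4 - 6) - 2 ≡ 10. → (6, 10)
add G: (6, 10) + (4, 2). λ = (2 - 10)/(4 - 6) ≡ 3/9 mod 11. 9⁻¹ ≡ 5 (mod 11) since 9·5 = 45 ≡ 1, so λ ≡ 4.
  x = λ² - 6 - 4 = 16 - 10 ≡ 6; y = λ·(6 - 6) - 10 ≡ 1. → (6, 1)
double: tangent at (6, 1): λ = (3·6² + 5)/(2·1) ≡ 3/2. 2⁻¹ ≡ 6 (mod 11) since 2·6 = 12 ≡ 1, so λ ≡ 3·6 ≡ 7.
  x = λ² - 6 - 6 = 49 - 12 ≡ 4; y = λ·(6 - 4) - 1 ≡ 2. → (4, 2)
add G: tangent at (4, 2): λ = (3·4² + 5)/(2·2) ≡ 9/4. 4⁻¹ ≡ 3 (mod 11) since 4·3 = 12 ≡ 1, so λ ≡ 9·3 ≡ 5.
  x = λ² - 4 - 4 = 25 - 8 ≡ 6; y = λ·(4 - 6) - 2 ≡ 10. → (6, 10)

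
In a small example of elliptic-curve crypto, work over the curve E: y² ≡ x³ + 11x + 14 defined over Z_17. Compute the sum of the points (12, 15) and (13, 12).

(12, 15) + (13, 12). λ = (12 - 15)/(13 - 12) ≡ 14/1 mod 17. 1⁻¹ ≡ 1 (mod 17) since 1·1 = 1 ≡ 1, so λ ≡ 14.
  x = λ² - 12 - 13 = 196 - 25 ≡ 1; y = λ·(12 - 1) - 15 ≡ 3. → (1, 3)

(1, 3)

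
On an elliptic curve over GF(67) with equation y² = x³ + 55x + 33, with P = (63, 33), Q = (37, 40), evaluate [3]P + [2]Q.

(37, 40)

First 3P:
Repeated addition: build up to 3P.
2P: tangent at (63, 33): λ = (3·63² + 55)/(2·33) ≡ 36/66. 66⁻¹ ≡ 66 (mod 67) since 66·66 = 4356 ≡ 1, so λ ≡ 36·66 ≡ 31.
  x = λ² - 63 - 63 = 961 - 126 ≡ 31; y = λ·(63 - 31) - 33 ≡ 21. → (31, 21)
3P: (31, 21) + (63, 33). λ = (33 - 21)/(63 - 31) ≡ 12/32 mod 67. 32⁻¹ ≡ 44 (mod 67), so λ ≡ 59.
  x = λ² - 31 - 63 = 3481 - 94 ≡ 37; y = λ·(31 - 37) - 21 ≡ 27. → (37, 27)
3P = (37, 27).
Next 2Q:
Repeated addition: build up to 2Q.
2Q: tangent at (37, 40): λ = (3·37² + 55)/(2·40) ≡ 8/13. 13⁻¹ ≡ 31 (mod 67), so λ ≡ 8·31 ≡ 47.
  x = λ² - 37 - 37 = 2209 - 74 ≡ 58; y = λ·(37 - 58) - 40 ≡ 45. → (58, 45)
2Q = (58, 45).
Finally 3P + 2Q:
(37, 27) + (58, 45). λ = (45 - 27)/(58 - 37) ≡ 18/21 mod 67. 21⁻¹ ≡ 16 (mod 67) since 21·16 = 336 ≡ 1, so λ ≡ 20.
  x = λ² - 37 - 58 = 400 - 95 ≡ 37; y = λ·(37 - 37) - 27 ≡ 40. → (37, 40)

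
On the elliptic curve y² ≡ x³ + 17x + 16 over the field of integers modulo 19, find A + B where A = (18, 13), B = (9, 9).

(18, 6)

(18, 13) + (9, 9). λ = (9 - 13)/(9 - 18) ≡ 15/10 mod 19. 10⁻¹ ≡ 2 (mod 19), so λ ≡ 11.
  x = λ² - 18 - 9 = 121 - 27 ≡ 18; y = λ·(18 - 18) - 13 ≡ 6. → (18, 6)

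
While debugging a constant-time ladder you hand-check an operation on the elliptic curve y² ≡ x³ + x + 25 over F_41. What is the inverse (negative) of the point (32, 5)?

(32, 36)

-(32, 5) = (32, -5 mod 41) = (32, 36).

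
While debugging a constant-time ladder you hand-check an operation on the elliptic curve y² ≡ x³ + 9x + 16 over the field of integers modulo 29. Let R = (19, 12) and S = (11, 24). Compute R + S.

(19, 12) + (11, 24). λ = (24 - 12)/(11 - 19) ≡ 12/21 mod 29. 21⁻¹ ≡ 18 (mod 29) since 21·18 = 378 ≡ 1, so λ ≡ 13.
  x = λ² - 19 - 11 = 169 - 30 ≡ 23; y = λ·(19 - 23) - 12 ≡ 23. → (23, 23)

(23, 23)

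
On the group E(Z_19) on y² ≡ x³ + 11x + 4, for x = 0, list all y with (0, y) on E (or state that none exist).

2, 17

x³ + 11x + 4 = 4 ≡ 4 (mod 19).
Square roots of 4 mod 19: 2 and 17 (since 2² = 4 ≡ 4).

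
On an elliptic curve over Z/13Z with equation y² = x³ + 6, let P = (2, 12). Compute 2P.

(6, 12)

tangent at (2, 12): λ = (3·2² + 0)/(2·12) ≡ 12/11. 11⁻¹ ≡ 6 (mod 13) since 11·6 = 66 ≡ 1, so λ ≡ 12·6 ≡ 7.
  x = λ² - 2 - 2 = 49 - 4 ≡ 6; y = λ·(2 - 6) - 12 ≡ 12. → (6, 12)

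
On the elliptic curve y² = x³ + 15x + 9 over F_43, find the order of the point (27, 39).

2P: tangent at (27, 39): λ = (3·27² + 15)/(2·39) ≡ 9/35. 35⁻¹ ≡ 16 (mod 43), so λ ≡ 9·16 ≡ 15.
  x = λ² - 27 - 27 = 225 - 54 ≡ 42; y = λ·(27 - 42) - 39 ≡ 37. → (42, 37)
3P: (42, 37) + (27, 39). λ = (39 - 37)/(27 - 42) ≡ 2/28 mod 43. 28⁻¹ ≡ 20 (mod 43) since 28·20 = 560 ≡ 1, so λ ≡ 40.
  x = λ² - 42 - 27 = 1600 - 69 ≡ 26; y = λ·(42 - 26) - 37 ≡ 1. → (26, 1)
4P: (26, 1) + (27, 39). λ = (39 - 1)/(27 - 26) ≡ 38/1 mod 43. 1⁻¹ ≡ 1 (mod 43) since 1·1 = 1 ≡ 1, so λ ≡ 38.
  x = λ² - 26 - 27 = 1444 - 53 ≡ 15; y = λ·(26 - 15) - 1 ≡ 30. → (15, 30)
5P: (15, 30) + (27, 39). λ = (39 - 30)/(27 - 15) ≡ 9/12 mod 43. 12⁻¹ ≡ 18 (mod 43), so λ ≡ 33.
  x = λ² - 15 - 27 = 1089 - 42 ≡ 15; y = λ·(15 - 15) - 30 ≡ 13. → (15, 13)
6P: (15, 13) + (27, 39). λ = (39 - 13)/(27 - 15) ≡ 26/12 mod 43. 12⁻¹ ≡ 18 (mod 43), so λ ≡ 38.
  x = λ² - 15 - 27 = 1444 - 42 ≡ 26; y = λ·(15 - 26) - 13 ≡ 42. → (26, 42)
7P: (26, 42) + (27, 39). λ = (39 - 42)/(27 - 26) ≡ 40/1 mod 43. 1⁻¹ ≡ 1 (mod 43), so λ ≡ 40.
  x = λ² - 26 - 27 = 1600 - 53 ≡ 42; y = λ·(26 - 42) - 42 ≡ 6. → (42, 6)
8P: (42, 6) + (27, 39). λ = (39 - 6)/(27 - 42) ≡ 33/28 mod 43. 28⁻¹ ≡ 20 (mod 43) since 28·20 = 560 ≡ 1, so λ ≡ 15.
  x = λ² - 42 - 27 = 225 - 69 ≡ 27; y = λ·(42 - 27) - 6 ≡ 4. → (27, 4)
9P: (27, 4) + (27, 39): same x and y₁ ≡ -y₂, so the sum is the point at infinity.
9P = the point at infinity, so the order is 9.

9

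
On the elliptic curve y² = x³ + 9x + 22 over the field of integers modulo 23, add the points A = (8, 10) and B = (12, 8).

(9, 2)

(8, 10) + (12, 8). λ = (8 - 10)/(12 - 8) ≡ 21/4 mod 23. 4⁻¹ ≡ 6 (mod 23), so λ ≡ 11.
  x = λ² - 8 - 12 = 121 - 20 ≡ 9; y = λ·(8 - 9) - 10 ≡ 2. → (9, 2)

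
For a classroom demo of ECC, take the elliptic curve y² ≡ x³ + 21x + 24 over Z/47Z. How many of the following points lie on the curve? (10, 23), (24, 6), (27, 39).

2

(10, 23): 23² ≡ 12, rhs ≡ 12 → on.
(24, 6): 6² ≡ 36, rhs ≡ 17 → off.
(27, 39): 39² ≡ 17, rhs ≡ 17 → on.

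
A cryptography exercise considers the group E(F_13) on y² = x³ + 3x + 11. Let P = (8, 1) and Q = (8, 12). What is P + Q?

The two points share x = 8 and their y-coordinates satisfy 1 + 12 ≡ 0 (mod 13), so they are inverses. Their sum is ∞.

O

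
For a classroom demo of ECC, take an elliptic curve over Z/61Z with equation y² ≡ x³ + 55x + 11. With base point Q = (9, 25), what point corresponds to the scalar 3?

(59, 25)

Repeated addition: build up to 3Q.
2Q: tangent at (9, 25): λ = (3·9² + 55)/(2·25) ≡ 54/50. 50⁻¹ ≡ 11 (mod 61), so λ ≡ 54·11 ≡ 45.
  x = λ² - 9 - 9 = 2025 - 18 ≡ 55; y = λ·(9 - 55) - 25 ≡ 40. → (55, 40)
3Q: (55, 40) + (9, 25). λ = (25 - 40)/(9 - 55) ≡ 46/15 mod 61. 15⁻¹ ≡ 57 (mod 61) since 15·57 = 855 ≡ 1, so λ ≡ 60.
  x = λ² - 55 - 9 = 3600 - 64 ≡ 59; y = λ·(55 - 59) - 40 ≡ 25. → (59, 25)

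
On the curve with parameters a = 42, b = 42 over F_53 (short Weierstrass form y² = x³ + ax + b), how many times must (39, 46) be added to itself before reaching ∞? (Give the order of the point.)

2P: tangent at (39, 46): λ = (3·39² + 42)/(2·46) ≡ 47/39. 39⁻¹ ≡ 34 (mod 53), so λ ≡ 47·34 ≡ 8.
  x = λ² - 39 - 39 = 64 - 78 ≡ 39; y = λ·(39 - 39) - 46 ≡ 7. → (39, 7)
3P: (39, 7) + (39, 46): same x and y₁ ≡ -y₂, so the sum is ∞.
3P = ∞, so the order is 3.

3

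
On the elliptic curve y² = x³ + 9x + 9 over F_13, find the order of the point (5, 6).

2P: tangent at (5, 6): λ = (3·5² + 9)/(2·6) ≡ 6/12. 12⁻¹ ≡ 12 (mod 13), so λ ≡ 6·12 ≡ 7.
  x = λ² - 5 - 5 = 49 - 10 ≡ 0; y = λ·(5 - 0) - 6 ≡ 3. → (0, 3)
3P: (0, 3) + (5, 6). λ = (6 - 3)/(5 - 0) ≡ 3/5 mod 13. 5⁻¹ ≡ 8 (mod 13) since 5·8 = 40 ≡ 1, so λ ≡ 11.
  x = λ² - 0 - 5 = 121 - 5 ≡ 12; y = λ·(0 - 12) - 3 ≡ 8. → (12, 8)
4P: (12, 8) + (5, 6). λ = (6 - 8)/(5 - 12) ≡ 11/6 mod 13. 6⁻¹ ≡ 11 (mod 13) since 6·11 = 66 ≡ 1, so λ ≡ 4.
  x = λ² - 12 - 5 = 16 - 17 ≡ 12; y = λ·(12 - 12) - 8 ≡ 5. → (12, 5)
5P: (12, 5) + (5, 6). λ = (6 - 5)/(5 - 12) ≡ 1/6 mod 13. 6⁻¹ ≡ 11 (mod 13), so λ ≡ 11.
  x = λ² - 12 - 5 = 121 - 17 ≡ 0; y = λ·(12 - 0) - 5 ≡ 10. → (0, 10)
6P: (0, 10) + (5, 6). λ = (6 - 10)/(5 - 0) ≡ 9/5 mod 13. 5⁻¹ ≡ 8 (mod 13) since 5·8 = 40 ≡ 1, so λ ≡ 7.
  x = λ² - 0 - 5 = 49 - 5 ≡ 5; y = λ·(0 - 5) - 10 ≡ 7. → (5, 7)
7P: (5, 7) + (5, 6): same x and y₁ ≡ -y₂, so the sum is 𝒪.
7P = 𝒪, so the order is 7.

7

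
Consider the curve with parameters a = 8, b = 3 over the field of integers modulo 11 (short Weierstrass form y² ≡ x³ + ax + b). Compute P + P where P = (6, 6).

tangent at (6, 6): λ = (3·6² + 8)/(2·6) ≡ 6/1. 1⁻¹ ≡ 1 (mod 11), so λ ≡ 6·1 ≡ 6.
  x = λ² - 6 - 6 = 36 - 12 ≡ 2; y = λ·(6 - 2) - 6 ≡ 7. → (2, 7)

(2, 7)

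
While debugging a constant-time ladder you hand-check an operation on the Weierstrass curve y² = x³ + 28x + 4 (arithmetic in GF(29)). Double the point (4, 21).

(20, 26)

tangent at (4, 21): λ = (3·4² + 28)/(2·21) ≡ 18/13. 13⁻¹ ≡ 9 (mod 29) since 13·9 = 117 ≡ 1, so λ ≡ 18·9 ≡ 17.
  x = λ² - 4 - 4 = 289 - 8 ≡ 20; y = λ·(4 - 20) - 21 ≡ 26. → (20, 26)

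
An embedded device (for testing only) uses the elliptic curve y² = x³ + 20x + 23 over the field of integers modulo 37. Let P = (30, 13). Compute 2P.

tangent at (30, 13): λ = (3·30² + 20)/(2·13) ≡ 19/26. 26⁻¹ ≡ 10 (mod 37), so λ ≡ 19·10 ≡ 5.
  x = λ² - 30 - 30 = 25 - 60 ≡ 2; y = λ·(30 - 2) - 13 ≡ 16. → (2, 16)

(2, 16)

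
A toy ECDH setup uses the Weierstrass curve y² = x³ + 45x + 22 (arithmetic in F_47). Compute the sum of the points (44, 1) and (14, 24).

(31, 0)

(44, 1) + (14, 24). λ = (24 - 1)/(14 - 44) ≡ 23/17 mod 47. 17⁻¹ ≡ 36 (mod 47), so λ ≡ 29.
  x = λ² - 44 - 14 = 841 - 58 ≡ 31; y = λ·(44 - 31) - 1 ≡ 0. → (31, 0)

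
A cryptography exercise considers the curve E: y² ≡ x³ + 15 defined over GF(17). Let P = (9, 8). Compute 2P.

(7, 16)

tangent at (9, 8): λ = (3·9² + 0)/(2·8) ≡ 5/16. 16⁻¹ ≡ 16 (mod 17), so λ ≡ 5·16 ≡ 12.
  x = λ² - 9 - 9 = 144 - 18 ≡ 7; y = λ·(9 - 7) - 8 ≡ 16. → (7, 16)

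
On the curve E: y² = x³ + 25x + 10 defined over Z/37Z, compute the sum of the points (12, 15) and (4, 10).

(0, 11)

(12, 15) + (4, 10). λ = (10 - 15)/(4 - 12) ≡ 32/29 mod 37. 29⁻¹ ≡ 23 (mod 37), so λ ≡ 33.
  x = λ² - 12 - 4 = 1089 - 16 ≡ 0; y = λ·(12 - 0) - 15 ≡ 11. → (0, 11)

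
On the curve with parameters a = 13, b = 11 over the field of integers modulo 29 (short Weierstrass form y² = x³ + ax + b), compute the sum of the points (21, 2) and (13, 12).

(2, 25)

(21, 2) + (13, 12). λ = (12 - 2)/(13 - 21) ≡ 10/21 mod 29. 21⁻¹ ≡ 18 (mod 29), so λ ≡ 6.
  x = λ² - 21 - 13 = 36 - 34 ≡ 2; y = λ·(21 - 2) - 2 ≡ 25. → (2, 25)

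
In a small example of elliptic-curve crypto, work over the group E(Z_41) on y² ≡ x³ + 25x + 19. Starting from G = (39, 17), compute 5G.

Repeated addition: build up to 5G.
2G: tangent at (39, 17): λ = (3·39² + 25)/(2·17) ≡ 37/34. 34⁻¹ ≡ 35 (mod 41), so λ ≡ 37·35 ≡ 24.
  x = λ² - 39 - 39 = 576 - 78 ≡ 6; y = λ·(39 - 6) - 17 ≡ 37. → (6, 37)
3G: (6, 37) + (39, 17). λ = (17 - 37)/(39 - 6) ≡ 21/33 mod 41. 33⁻¹ ≡ 5 (mod 41), so λ ≡ 23.
  x = λ² - 6 - 39 = 529 - 45 ≡ 33; y = λ·(6 - 33) - 37 ≡ 39. → (33, 39)
4G: (33, 39) + (39, 17). λ = (17 - 39)/(39 - 33) ≡ 19/6 mod 41. 6⁻¹ ≡ 7 (mod 41), so λ ≡ 10.
  x = λ² - 33 - 39 = 100 - 72 ≡ 28; y = λ·(33 - 28) - 39 ≡ 11. → (28, 11)
5G: (28, 11) + (39, 17). λ = (17 - 11)/(39 - 28) ≡ 6/11 mod 41. 11⁻¹ ≡ 15 (mod 41), so λ ≡ 8.
  x = λ² - 28 - 39 = 64 - 67 ≡ 38; y = λ·(28 - 38) - 11 ≡ 32. → (38, 32)

(38, 32)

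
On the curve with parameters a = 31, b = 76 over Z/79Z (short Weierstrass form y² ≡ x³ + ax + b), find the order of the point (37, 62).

4

2P: tangent at (37, 62): λ = (3·37² + 31)/(2·62) ≡ 30/45. 45⁻¹ ≡ 72 (mod 79), so λ ≡ 30·72 ≡ 27.
  x = λ² - 37 - 37 = 729 - 74 ≡ 23; y = λ·(37 - 23) - 62 ≡ 0. → (23, 0)
3P: (23, 0) + (37, 62). λ = (62 - 0)/(37 - 23) ≡ 62/14 mod 79. 14⁻¹ ≡ 17 (mod 79) since 14·17 = 238 ≡ 1, so λ ≡ 27.
  x = λ² - 23 - 37 = 729 - 60 ≡ 37; y = λ·(23 - 37) - 0 ≡ 17. → (37, 17)
4P: (37, 17) + (37, 62): same x and y₁ ≡ -y₂, so the sum is O.
4P = O, so the order is 4.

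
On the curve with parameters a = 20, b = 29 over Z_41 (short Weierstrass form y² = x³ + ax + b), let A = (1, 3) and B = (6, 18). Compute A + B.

(2, 35)

(1, 3) + (6, 18). λ = (18 - 3)/(6 - 1) ≡ 15/5 mod 41. 5⁻¹ ≡ 33 (mod 41) since 5·33 = 165 ≡ 1, so λ ≡ 3.
  x = λ² - 1 - 6 = 9 - 7 ≡ 2; y = λ·(1 - 2) - 3 ≡ 35. → (2, 35)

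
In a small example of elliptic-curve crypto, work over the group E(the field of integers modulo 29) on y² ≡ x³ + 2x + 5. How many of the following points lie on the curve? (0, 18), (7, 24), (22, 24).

2

(0, 18): 18² ≡ 5, rhs ≡ 5 → on.
(7, 24): 24² ≡ 25, rhs ≡ 14 → off.
(22, 24): 24² ≡ 25, rhs ≡ 25 → on.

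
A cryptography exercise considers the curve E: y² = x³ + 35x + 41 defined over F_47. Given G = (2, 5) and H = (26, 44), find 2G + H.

First 2G:
Repeated addition: build up to 2G.
2G: tangent at (2, 5): λ = (3·2² + 35)/(2·5) ≡ 0/10. 10⁻¹ ≡ 33 (mod 47) since 10·33 = 330 ≡ 1, so λ ≡ 0·33 ≡ 0.
  x = λ² - 2 - 2 = 0 - 4 ≡ 43; y = λ·(2 - 43) - 5 ≡ 42. → (43, 42)
2G = (43, 42).
Finally 2G + H:
(43, 42) + (26, 44). λ = (44 - 42)/(26 - 43) ≡ 2/30 mod 47. 30⁻¹ ≡ 11 (mod 47) since 30·11 = 330 ≡ 1, so λ ≡ 22.
  x = λ² - 43 - 26 = 484 - 69 ≡ 39; y = λ·(43 - 39) - 42 ≡ 46. → (39, 46)

(39, 46)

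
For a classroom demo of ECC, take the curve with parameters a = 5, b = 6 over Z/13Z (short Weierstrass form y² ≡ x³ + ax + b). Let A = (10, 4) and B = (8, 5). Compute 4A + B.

(8, 5)

First 4A:
Double-and-add on 4 = (100)₂. Start with A = (10, 4) for the leading 1-bit.
double: tangent at (10, 4): λ = (3·10² + 5)/(2·4) ≡ 6/8. 8⁻¹ ≡ 5 (mod 13), so λ ≡ 6·5 ≡ 4.
  x = λ² - 10 - 10 = 16 - 20 ≡ 9; y = λ·(10 - 9) - 4 ≡ 0. → (9, 0)
double: (9, 0) + (9, 0): same x and y₁ ≡ -y₂, so the sum is O.
4A = O.
Finally 4A + B:
O + (8, 5) = (8, 5) (identity).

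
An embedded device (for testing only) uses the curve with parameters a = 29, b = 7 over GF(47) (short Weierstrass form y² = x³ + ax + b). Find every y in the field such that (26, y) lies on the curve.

x³ + 29x + 7 = 18337 ≡ 7 (mod 47).
Square roots of 7 mod 47: 17 and 30 (since 17² = 289 ≡ 7).

17, 30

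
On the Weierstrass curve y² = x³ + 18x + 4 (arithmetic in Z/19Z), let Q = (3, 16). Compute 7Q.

(0, 17)

Repeated addition: build up to 7Q.
2Q: tangent at (3, 16): λ = (3·3² + 18)/(2·16) ≡ 7/13. 13⁻¹ ≡ 3 (mod 19), so λ ≡ 7·3 ≡ 2.
  x = λ² - 3 - 3 = 4 - 6 ≡ 17; y = λ·(3 - 17) - 16 ≡ 13. → (17, 13)
3Q: (17, 13) + (3, 16). λ = (16 - 13)/(3 - 17) ≡ 3/5 mod 19. 5⁻¹ ≡ 4 (mod 19), so λ ≡ 12.
  x = λ² - 17 - 3 = 144 - 20 ≡ 10; y = λ·(17 - 10) - 13 ≡ 14. → (10, 14)
4Q: (10, 14) + (3, 16). λ = (16 - 14)/(3 - 10) ≡ 2/12 mod 19. 12⁻¹ ≡ 8 (mod 19), so λ ≡ 16.
  x = λ² - 10 - 3 = 256 - 13 ≡ 15; y = λ·(10 - 15) - 14 ≡ 1. → (15, 1)
5Q: (15, 1) + (3, 16). λ = (16 - 1)/(3 - 15) ≡ 15/7 mod 19. 7⁻¹ ≡ 11 (mod 19) since 7·11 = 77 ≡ 1, so λ ≡ 13.
  x = λ² - 15 - 3 = 169 - 18 ≡ 18; y = λ·(15 - 18) - 1 ≡ 17. → (18, 17)
6Q: (18, 17) + (3, 16). λ = (16 - 17)/(3 - 18) ≡ 18/4 mod 19. 4⁻¹ ≡ 5 (mod 19), so λ ≡ 14.
  x = λ² - 18 - 3 = 196 - 21 ≡ 4; y = λ·(18 - 4) - 17 ≡ 8. → (4, 8)
7Q: (4, 8) + (3, 16). λ = (16 - 8)/(3 - 4) ≡ 8/18 mod 19. 18⁻¹ ≡ 18 (mod 19), so λ ≡ 11.
  x = λ² - 4 - 3 = 121 - 7 ≡ 0; y = λ·(4 - 0) - 8 ≡ 17. → (0, 17)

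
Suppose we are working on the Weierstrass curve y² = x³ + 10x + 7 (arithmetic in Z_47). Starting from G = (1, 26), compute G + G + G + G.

Repeated addition: build up to 4G.
2G: tangent at (1, 26): λ = (3·1² + 10)/(2·26) ≡ 13/5. 5⁻¹ ≡ 19 (mod 47) since 5·19 = 95 ≡ 1, so λ ≡ 13·19 ≡ 12.
  x = λ² - 1 - 1 = 144 - 2 ≡ 1; y = λ·(1 - 1) - 26 ≡ 21. → (1, 21)
3G: (1, 21) + (1, 26): same x and y₁ ≡ -y₂, so the sum is O.
4G: O + (1, 26) = (1, 26) (identity).

(1, 26)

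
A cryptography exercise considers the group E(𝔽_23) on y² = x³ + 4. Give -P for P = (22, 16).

(22, 7)

-(22, 16) = (22, -16 mod 23) = (22, 7).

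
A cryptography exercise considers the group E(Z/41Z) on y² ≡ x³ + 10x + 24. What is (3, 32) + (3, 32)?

(31, 21)

tangent at (3, 32): λ = (3·3² + 10)/(2·32) ≡ 37/23. 23⁻¹ ≡ 25 (mod 41) since 23·25 = 575 ≡ 1, so λ ≡ 37·25 ≡ 23.
  x = λ² - 3 - 3 = 529 - 6 ≡ 31; y = λ·(3 - 31) - 32 ≡ 21. → (31, 21)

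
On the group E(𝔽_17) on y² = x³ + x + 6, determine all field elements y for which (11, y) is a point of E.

x³ + 1x + 6 = 1348 ≡ 5 (mod 17).
5 is a non-residue mod 17; no y exists.

none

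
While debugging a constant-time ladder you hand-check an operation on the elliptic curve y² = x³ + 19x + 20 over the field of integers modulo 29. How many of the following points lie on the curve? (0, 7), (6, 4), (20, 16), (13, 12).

2

(0, 7): 7² ≡ 20, rhs ≡ 20 → on.
(6, 4): 4² ≡ 16, rhs ≡ 2 → off.
(20, 16): 16² ≡ 24, rhs ≡ 19 → off.
(13, 12): 12² ≡ 28, rhs ≡ 28 → on.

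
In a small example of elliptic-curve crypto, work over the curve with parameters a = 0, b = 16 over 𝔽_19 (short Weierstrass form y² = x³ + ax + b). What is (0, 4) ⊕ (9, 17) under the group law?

(0, 4) + (9, 17). λ = (17 - 4)/(9 - 0) ≡ 13/9 mod 19. 9⁻¹ ≡ 17 (mod 19) since 9·17 = 153 ≡ 1, so λ ≡ 12.
  x = λ² - 0 - 9 = 144 - 9 ≡ 2; y = λ·(0 - 2) - 4 ≡ 10. → (2, 10)

(2, 10)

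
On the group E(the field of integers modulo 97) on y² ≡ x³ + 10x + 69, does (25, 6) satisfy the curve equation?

yes

y² = 6² ≡ 36; x³ + 10x + 69 = 15944 ≡ 36 (mod 97). 36 = 36.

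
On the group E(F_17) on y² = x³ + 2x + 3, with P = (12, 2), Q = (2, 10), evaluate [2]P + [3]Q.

First 2P:
Repeated addition: build up to 2P.
2P: tangent at (12, 2): λ = (3·12² + 2)/(2·2) ≡ 9/4. 4⁻¹ ≡ 13 (mod 17), so λ ≡ 9·13 ≡ 15.
  x = λ² - 12 - 12 = 225 - 24 ≡ 14; y = λ·(12 - 14) - 2 ≡ 2. → (14, 2)
2P = (14, 2).
Next 3Q:
Repeated addition: build up to 3Q.
2Q: tangent at (2, 10): λ = (3·2² + 2)/(2·10) ≡ 14/3. 3⁻¹ ≡ 6 (mod 17), so λ ≡ 14·6 ≡ 16.
  x = λ² - 2 - 2 = 256 - 4 ≡ 14; y = λ·(2 - 14) - 10 ≡ 2. → (14, 2)
3Q: (14, 2) + (2, 10). λ = (10 - 2)/(2 - 14) ≡ 8/5 mod 17. 5⁻¹ ≡ 7 (mod 17) since 5·7 = 35 ≡ 1, so λ ≡ 5.
  x = λ² - 14 - 2 = 25 - 16 ≡ 9; y = λ·(14 - 9) - 2 ≡ 6. → (9, 6)
3Q = (9, 6).
Finally 2P + 3Q:
(14, 2) + (9, 6). λ = (6 - 2)/(9 - 14) ≡ 4/12 mod 17. 12⁻¹ ≡ 10 (mod 17), so λ ≡ 6.
  x = λ² - 14 - 9 = 36 - 23 ≡ 13; y = λ·(14 - 13) - 2 ≡ 4. → (13, 4)

(13, 4)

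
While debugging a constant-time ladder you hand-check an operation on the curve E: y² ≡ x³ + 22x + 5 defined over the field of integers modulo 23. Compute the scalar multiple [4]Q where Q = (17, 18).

Repeated addition: build up to 4Q.
2Q: tangent at (17, 18): λ = (3·17² + 22)/(2·18) ≡ 15/13. 13⁻¹ ≡ 16 (mod 23), so λ ≡ 15·16 ≡ 10.
  x = λ² - 17 - 17 = 100 - 34 ≡ 20; y = λ·(17 - 20) - 18 ≡ 21. → (20, 21)
3Q: (20, 21) + (17, 18). λ = (18 - 21)/(17 - 20) ≡ 20/20 mod 23. 20⁻¹ ≡ 15 (mod 23), so λ ≡ 1.
  x = λ² - 20 - 17 = 1 - 37 ≡ 10; y = λ·(20 - 10) - 21 ≡ 12. → (10, 12)
4Q: (10, 12) + (17, 18). λ = (18 - 12)/(17 - 10) ≡ 6/7 mod 23. 7⁻¹ ≡ 10 (mod 23), so λ ≡ 14.
  x = λ² - 10 - 17 = 196 - 27 ≡ 8; y = λ·(10 - 8) - 12 ≡ 16. → (8, 16)

(8, 16)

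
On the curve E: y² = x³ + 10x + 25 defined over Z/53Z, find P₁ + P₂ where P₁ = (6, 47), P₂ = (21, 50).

(6, 47) + (21, 50). λ = (50 - 47)/(21 - 6) ≡ 3/15 mod 53. 15⁻¹ ≡ 46 (mod 53), so λ ≡ 32.
  x = λ² - 6 - 21 = 1024 - 27 ≡ 43; y = λ·(6 - 43) - 47 ≡ 41. → (43, 41)

(43, 41)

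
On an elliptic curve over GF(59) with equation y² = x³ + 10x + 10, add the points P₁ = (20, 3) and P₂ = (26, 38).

(20, 3) + (26, 38). λ = (38 - 3)/(26 - 20) ≡ 35/6 mod 59. 6⁻¹ ≡ 10 (mod 59), so λ ≡ 55.
  x = λ² - 20 - 26 = 3025 - 46 ≡ 29; y = λ·(20 - 29) - 3 ≡ 33. → (29, 33)

(29, 33)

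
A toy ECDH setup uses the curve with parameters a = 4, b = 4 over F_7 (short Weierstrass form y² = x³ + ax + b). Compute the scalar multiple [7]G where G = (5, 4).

(1, 4)

Double-and-add on 7 = (111)₂. Start with G = (5, 4) for the leading 1-bit.
double: tangent at (5, 4): λ = (3·5² + 4)/(2·4) ≡ 2/1. 1⁻¹ ≡ 1 (mod 7), so λ ≡ 2·1 ≡ 2.
  x = λ² - 5 - 5 = 4 - 10 ≡ 1; y = λ·(5 - 1) - 4 ≡ 4. → (1, 4)
add G: (1, 4) + (5, 4). λ = (4 - 4)/(5 - 1) ≡ 0/4 mod 7. 4⁻¹ ≡ 2 (mod 7) since 4·2 = 8 ≡ 1, so λ ≡ 0.
  x = λ² - 1 - 5 = 0 - 6 ≡ 1; y = λ·(1 - 1) - 4 ≡ 3. → (1, 3)
double: tangent at (1, 3): λ = (3·1² + 4)/(2·3) ≡ 0/6. 6⁻¹ ≡ 6 (mod 7), so λ ≡ 0·6 ≡ 0.
  x = λ² - 1 - 1 = 0 - 2 ≡ 5; y = λ·(1 - 5) - 3 ≡ 4. → (5, 4)
add G: tangent at (5, 4): λ = (3·5² + 4)/(2·4) ≡ 2/1. 1⁻¹ ≡ 1 (mod 7), so λ ≡ 2·1 ≡ 2.
  x = λ² - 5 - 5 = 4 - 10 ≡ 1; y = λ·(5 - 1) - 4 ≡ 4. → (1, 4)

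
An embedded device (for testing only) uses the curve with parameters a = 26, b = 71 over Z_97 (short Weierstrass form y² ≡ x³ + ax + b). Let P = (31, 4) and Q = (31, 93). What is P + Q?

O

The two points share x = 31 and their y-coordinates satisfy 4 + 93 ≡ 0 (mod 97), so they are inverses. Their sum is the point at infinity.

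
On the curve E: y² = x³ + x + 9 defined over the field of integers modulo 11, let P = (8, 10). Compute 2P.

tangent at (8, 10): λ = (3·8² + 1)/(2·10) ≡ 6/9. 9⁻¹ ≡ 5 (mod 11) since 9·5 = 45 ≡ 1, so λ ≡ 6·5 ≡ 8.
  x = λ² - 8 - 8 = 64 - 16 ≡ 4; y = λ·(8 - 4) - 10 ≡ 0. → (4, 0)

(4, 0)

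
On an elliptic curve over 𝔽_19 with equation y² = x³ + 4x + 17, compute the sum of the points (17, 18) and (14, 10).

(17, 18) + (14, 10). λ = (10 - 18)/(14 - 17) ≡ 11/16 mod 19. 16⁻¹ ≡ 6 (mod 19), so λ ≡ 9.
  x = λ² - 17 - 14 = 81 - 31 ≡ 12; y = λ·(17 - 12) - 18 ≡ 8. → (12, 8)

(12, 8)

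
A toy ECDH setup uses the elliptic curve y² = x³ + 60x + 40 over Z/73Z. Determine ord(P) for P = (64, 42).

10

2P: tangent at (64, 42): λ = (3·64² + 60)/(2·42) ≡ 11/11. 11⁻¹ ≡ 20 (mod 73), so λ ≡ 11·20 ≡ 1.
  x = λ² - 64 - 64 = 1 - 128 ≡ 19; y = λ·(64 - 19) - 42 ≡ 3. → (19, 3)
3P: (19, 3) + (64, 42). λ = (42 - 3)/(64 - 19) ≡ 39/45 mod 73. 45⁻¹ ≡ 13 (mod 73), so λ ≡ 69.
  x = λ² - 19 - 64 = 4761 - 83 ≡ 6; y = λ·(19 - 6) - 3 ≡ 18. → (6, 18)
4P: (6, 18) + (64, 42). λ = (42 - 18)/(64 - 6) ≡ 24/58 mod 73. 58⁻¹ ≡ 34 (mod 73) since 58·34 = 1972 ≡ 1, so λ ≡ 13.
  x = λ² - 6 - 64 = 169 - 70 ≡ 26; y = λ·(6 - 26) - 18 ≡ 14. → (26, 14)
5P: (26, 14) + (64, 42). λ = (42 - 14)/(64 - 26) ≡ 28/38 mod 73. 38⁻¹ ≡ 25 (mod 73), so λ ≡ 43.
  x = λ² - 26 - 64 = 1849 - 90 ≡ 7; y = λ·(26 - 7) - 14 ≡ 0. → (7, 0)
6P: (7, 0) + (64, 42). λ = (42 - 0)/(64 - 7) ≡ 42/57 mod 73. 57⁻¹ ≡ 41 (mod 73), so λ ≡ 43.
  x = λ² - 7 - 64 = 1849 - 71 ≡ 26; y = λ·(7 - 26) - 0 ≡ 59. → (26, 59)
7P: (26, 59) + (64, 42). λ = (42 - 59)/(64 - 26) ≡ 56/38 mod 73. 38⁻¹ ≡ 25 (mod 73), so λ ≡ 13.
  x = λ² - 26 - 64 = 169 - 90 ≡ 6; y = λ·(26 - 6) - 59 ≡ 55. → (6, 55)
8P: (6, 55) + (64, 42). λ = (42 - 55)/(64 - 6) ≡ 60/58 mod 73. 58⁻¹ ≡ 34 (mod 73) since 58·34 = 1972 ≡ 1, so λ ≡ 69.
  x = λ² - 6 - 64 = 4761 - 70 ≡ 19; y = λ·(6 - 19) - 55 ≡ 70. → (19, 70)
9P: (19, 70) + (64, 42). λ = (42 - 70)/(64 - 19) ≡ 45/45 mod 73. 45⁻¹ ≡ 13 (mod 73), so λ ≡ 1.
  x = λ² - 19 - 64 = 1 - 83 ≡ 64; y = λ·(19 - 64) - 70 ≡ 31. → (64, 31)
10P: (64, 31) + (64, 42): same x and y₁ ≡ -y₂, so the sum is O.
10P = O, so the order is 10.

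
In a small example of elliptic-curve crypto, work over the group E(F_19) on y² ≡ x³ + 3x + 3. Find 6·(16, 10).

(16, 10)

Write Q = (16, 10).
Repeated addition: build up to 6Q.
2Q: tangent at (16, 10): λ = (3·16² + 3)/(2·10) ≡ 11/1. 1⁻¹ ≡ 1 (mod 19) since 1·1 = 1 ≡ 1, so λ ≡ 11·1 ≡ 11.
  x = λ² - 16 - 16 = 121 - 32 ≡ 13; y = λ·(16 - 13) - 10 ≡ 4. → (13, 4)
3Q: (13, 4) + (16, 10). λ = (10 - 4)/(16 - 13) ≡ 6/3 mod 19. 3⁻¹ ≡ 13 (mod 19), so λ ≡ 2.
  x = λ² - 13 - 16 = 4 - 29 ≡ 13; y = λ·(13 - 13) - 4 ≡ 15. → (13, 15)
4Q: (13, 15) + (16, 10). λ = (10 - 15)/(16 - 13) ≡ 14/3 mod 19. 3⁻¹ ≡ 13 (mod 19), so λ ≡ 11.
  x = λ² - 13 - 16 = 121 - 29 ≡ 16; y = λ·(13 - 16) - 15 ≡ 9. → (16, 9)
5Q: (16, 9) + (16, 10): same x and y₁ ≡ -y₂, so the sum is O.
6Q: O + (16, 10) = (16, 10) (identity).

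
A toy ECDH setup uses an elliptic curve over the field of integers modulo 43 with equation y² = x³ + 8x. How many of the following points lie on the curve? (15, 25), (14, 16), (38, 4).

(15, 25): 25² ≡ 23, rhs ≡ 12 → off.
(14, 16): 16² ≡ 41, rhs ≡ 18 → off.
(38, 4): 4² ≡ 16, rhs ≡ 7 → off.

0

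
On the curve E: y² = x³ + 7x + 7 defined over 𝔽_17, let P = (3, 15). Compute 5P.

(16, 13)

Double-and-add on 5 = (101)₂. Start with P = (3, 15) for the leading 1-bit.
double: tangent at (3, 15): λ = (3·3² + 7)/(2·15) ≡ 0/13. 13⁻¹ ≡ 4 (mod 17), so λ ≡ 0·4 ≡ 0.
  x = λ² - 3 - 3 = 0 - 6 ≡ 11; y = λ·(3 - 11) - 15 ≡ 2. → (11, 2)
double: tangent at (11, 2): λ = (3·11² + 7)/(2·2) ≡ 13/4. 4⁻¹ ≡ 13 (mod 17), so λ ≡ 13·13 ≡ 16.
  x = λ² - 11 - 11 = 256 - 22 ≡ 13; y = λ·(11 - 13) - 2 ≡ 0. → (13, 0)
add P: (13, 0) + (3, 15). λ = (15 - 0)/(3 - 13) ≡ 15/7 mod 17. 7⁻¹ ≡ 5 (mod 17) since 7·5 = 35 ≡ 1, so λ ≡ 7.
  x = λ² - 13 - 3 = 49 - 16 ≡ 16; y = λ·(13 - 16) - 0 ≡ 13. → (16, 13)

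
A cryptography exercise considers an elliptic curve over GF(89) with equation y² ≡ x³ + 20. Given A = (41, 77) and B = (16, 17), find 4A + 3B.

(38, 35)

First 4A:
Double-and-add on 4 = (100)₂. Start with A = (41, 77) for the leading 1-bit.
double: tangent at (41, 77): λ = (3·41² + 0)/(2·77) ≡ 59/65. 65⁻¹ ≡ 63 (mod 89) since 65·63 = 4095 ≡ 1, so λ ≡ 59·63 ≡ 68.
  x = λ² - 41 - 41 = 4624 - 82 ≡ 3; y = λ·(41 - 3) - 77 ≡ 15. → (3, 15)
double: tangent at (3, 15): λ = (3·3² + 0)/(2·15) ≡ 27/30. 30⁻¹ ≡ 3 (mod 89), so λ ≡ 27·3 ≡ 81.
  x = λ² - 3 - 3 = 6561 - 6 ≡ 58; y = λ·(3 - 58) - 15 ≡ 69. → (58, 69)
4A = (58, 69).
Next 3B:
Repeated addition: build up to 3B.
2B: tangent at (16, 17): λ = (3·16² + 0)/(2·17) ≡ 56/34. 34⁻¹ ≡ 55 (mod 89), so λ ≡ 56·55 ≡ 54.
  x = λ² - 16 - 16 = 2916 - 32 ≡ 36; y = λ·(16 - 36) - 17 ≡ 60. → (36, 60)
3B: (36, 60) + (16, 17). λ = (17 - 60)/(16 - 36) ≡ 46/69 mod 89. 69⁻¹ ≡ 40 (mod 89) since 69·40 = 2760 ≡ 1, so λ ≡ 60.
  x = λ² - 36 - 16 = 3600 - 52 ≡ 77; y = λ·(36 - 77) - 60 ≡ 61. → (77, 61)
3B = (77, 61).
Finally 4A + 3B:
(58, 69) + (77, 61). λ = (61 - 69)/(77 - 58) ≡ 81/19 mod 89. 19⁻¹ ≡ 75 (mod 89) since 19·75 = 1425 ≡ 1, so λ ≡ 23.
  x = λ² - 58 - 77 = 529 - 135 ≡ 38; y = λ·(58 - 38) - 69 ≡ 35. → (38, 35)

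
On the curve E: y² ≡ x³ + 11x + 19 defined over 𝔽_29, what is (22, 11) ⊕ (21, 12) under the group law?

(22, 11) + (21, 12). λ = (12 - 11)/(21 - 22) ≡ 1/28 mod 29. 28⁻¹ ≡ 28 (mod 29), so λ ≡ 28.
  x = λ² - 22 - 21 = 784 - 43 ≡ 16; y = λ·(22 - 16) - 11 ≡ 12. → (16, 12)

(16, 12)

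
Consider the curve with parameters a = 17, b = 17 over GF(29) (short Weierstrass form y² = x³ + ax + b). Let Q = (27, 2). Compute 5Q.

(17, 17)

Repeated addition: build up to 5Q.
2Q: tangent at (27, 2): λ = (3·27² + 17)/(2·2) ≡ 0/4. 4⁻¹ ≡ 22 (mod 29) since 4·22 = 88 ≡ 1, so λ ≡ 0·22 ≡ 0.
  x = λ² - 27 - 27 = 0 - 54 ≡ 4; y = λ·(27 - 4) - 2 ≡ 27. → (4, 27)
3Q: (4, 27) + (27, 2). λ = (2 - 27)/(27 - 4) ≡ 4/23 mod 29. 23⁻¹ ≡ 24 (mod 29) since 23·24 = 552 ≡ 1, so λ ≡ 9.
  x = λ² - 4 - 27 = 81 - 31 ≡ 21; y = λ·(4 - 21) - 27 ≡ 23. → (21, 23)
4Q: (21, 23) + (27, 2). λ = (2 - 23)/(27 - 21) ≡ 8/6 mod 29. 6⁻¹ ≡ 5 (mod 29), so λ ≡ 11.
  x = λ² - 21 - 27 = 121 - 48 ≡ 15; y = λ·(21 - 15) - 23 ≡ 14. → (15, 14)
5Q: (15, 14) + (27, 2). λ = (2 - 14)/(27 - 15) ≡ 17/12 mod 29. 12⁻¹ ≡ 17 (mod 29) since 12·17 = 204 ≡ 1, so λ ≡ 28.
  x = λ² - 15 - 27 = 784 - 42 ≡ 17; y = λ·(15 - 17) - 14 ≡ 17. → (17, 17)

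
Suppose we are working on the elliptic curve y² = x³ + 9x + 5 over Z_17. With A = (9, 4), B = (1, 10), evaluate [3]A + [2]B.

(14, 11)

First 3A:
Repeated addition: build up to 3A.
2A: tangent at (9, 4): λ = (3·9² + 9)/(2·4) ≡ 14/8. 8⁻¹ ≡ 15 (mod 17) since 8·15 = 120 ≡ 1, so λ ≡ 14·15 ≡ 6.
  x = λ² - 9 - 9 = 36 - 18 ≡ 1; y = λ·(9 - 1) - 4 ≡ 10. → (1, 10)
3A: (1, 10) + (9, 4). λ = (4 - 10)/(9 - 1) ≡ 11/8 mod 17. 8⁻¹ ≡ 15 (mod 17), so λ ≡ 12.
  x = λ² - 1 - 9 = 144 - 10 ≡ 15; y = λ·(1 - 15) - 10 ≡ 9. → (15, 9)
3A = (15, 9).
Next 2B:
Repeated addition: build up to 2B.
2B: tangent at (1, 10): λ = (3·1² + 9)/(2·10) ≡ 12/3. 3⁻¹ ≡ 6 (mod 17), so λ ≡ 12·6 ≡ 4.
  x = λ² - 1 - 1 = 16 - 2 ≡ 14; y = λ·(1 - 14) - 10 ≡ 6. → (14, 6)
2B = (14, 6).
Finally 3A + 2B:
(15, 9) + (14, 6). λ = (6 - 9)/(14 - 15) ≡ 14/16 mod 17. 16⁻¹ ≡ 16 (mod 17), so λ ≡ 3.
  x = λ² - 15 - 14 = 9 - 29 ≡ 14; y = λ·(15 - 14) - 9 ≡ 11. → (14, 11)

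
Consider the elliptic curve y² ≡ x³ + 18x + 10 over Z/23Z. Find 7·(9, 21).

Write G = (9, 21).
Repeated addition: build up to 7G.
2G: tangent at (9, 21): λ = (3·9² + 18)/(2·21) ≡ 8/19. 19⁻¹ ≡ 17 (mod 23) since 19·17 = 323 ≡ 1, so λ ≡ 8·17 ≡ 21.
  x = λ² - 9 - 9 = 441 - 18 ≡ 9; y = λ·(9 - 9) - 21 ≡ 2. → (9, 2)
3G: (9, 2) + (9, 21): same x and y₁ ≡ -y₂, so the sum is ∞.
4G: ∞ + (9, 21) = (9, 21) (identity).
5G: tangent at (9, 21): λ = (3·9² + 18)/(2·21) ≡ 8/19. 19⁻¹ ≡ 17 (mod 23) since 19·17 = 323 ≡ 1, so λ ≡ 8·17 ≡ 21.
  x = λ² - 9 - 9 = 441 - 18 ≡ 9; y = λ·(9 - 9) - 21 ≡ 2. → (9, 2)
6G: (9, 2) + (9, 21): same x and y₁ ≡ -y₂, so the sum is ∞.
7G: ∞ + (9, 21) = (9, 21) (identity).

(9, 21)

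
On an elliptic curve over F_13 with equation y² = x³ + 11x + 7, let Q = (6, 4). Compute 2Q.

tangent at (6, 4): λ = (3·6² + 11)/(2·4) ≡ 2/8. 8⁻¹ ≡ 5 (mod 13) since 8·5 = 40 ≡ 1, so λ ≡ 2·5 ≡ 10.
  x = λ² - 6 - 6 = 100 - 12 ≡ 10; y = λ·(6 - 10) - 4 ≡ 8. → (10, 8)

(10, 8)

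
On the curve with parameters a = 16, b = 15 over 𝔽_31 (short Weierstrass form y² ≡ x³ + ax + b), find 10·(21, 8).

Write G = (21, 8).
Double-and-add on 10 = (1010)₂. Start with G = (21, 8) for the leading 1-bit.
double: tangent at (21, 8): λ = (3·21² + 16)/(2·8) ≡ 6/16. 16⁻¹ ≡ 2 (mod 31) since 16·2 = 32 ≡ 1, so λ ≡ 6·2 ≡ 12.
  x = λ² - 21 - 21 = 144 - 42 ≡ 9; y = λ·(21 - 9) - 8 ≡ 12. → (9, 12)
double: tangent at (9, 12): λ = (3·9² + 16)/(2·12) ≡ 11/24. 24⁻¹ ≡ 22 (mod 31) since 24·22 = 528 ≡ 1, so λ ≡ 11·22 ≡ 25.
  x = λ² - 9 - 9 = 625 - 18 ≡ 18; y = λ·(9 - 18) - 12 ≡ 11. → (18, 11)
add G: (18, 11) + (21, 8). λ = (8 - 11)/(21 - 18) ≡ 28/3 mod 31. 3⁻¹ ≡ 21 (mod 31) since 3·21 = 63 ≡ 1, so λ ≡ 30.
  x = λ² - 18 - 21 = 900 - 39 ≡ 24; y = λ·(18 - 24) - 11 ≡ 26. → (24, 26)
double: tangent at (24, 26): λ = (3·24² + 16)/(2·26) ≡ 8/21. 21⁻¹ ≡ 3 (mod 31) since 21·3 = 63 ≡ 1, so λ ≡ 8·3 ≡ 24.
  x = λ² - 24 - 24 = 576 - 48 ≡ 1; y = λ·(24 - 1) - 26 ≡ 30. → (1, 30)

(1, 30)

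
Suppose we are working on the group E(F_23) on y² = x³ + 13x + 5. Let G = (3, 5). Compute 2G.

(10, 13)

tangent at (3, 5): λ = (3·3² + 13)/(2·5) ≡ 17/10. 10⁻¹ ≡ 7 (mod 23) since 10·7 = 70 ≡ 1, so λ ≡ 17·7 ≡ 4.
  x = λ² - 3 - 3 = 16 - 6 ≡ 10; y = λ·(3 - 10) - 5 ≡ 13. → (10, 13)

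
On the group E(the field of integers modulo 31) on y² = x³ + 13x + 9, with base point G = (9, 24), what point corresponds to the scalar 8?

Double-and-add on 8 = (1000)₂. Start with G = (9, 24) for the leading 1-bit.
double: tangent at (9, 24): λ = (3·9² + 13)/(2·24) ≡ 8/17. 17⁻¹ ≡ 11 (mod 31), so λ ≡ 8·11 ≡ 26.
  x = λ² - 9 - 9 = 676 - 18 ≡ 7; y = λ·(9 - 7) - 24 ≡ 28. → (7, 28)
double: tangent at (7, 28): λ = (3·7² + 13)/(2·28) ≡ 5/25. 25⁻¹ ≡ 5 (mod 31), so λ ≡ 5·5 ≡ 25.
  x = λ² - 7 - 7 = 625 - 14 ≡ 22; y = λ·(7 - 22) - 28 ≡ 0. → (22, 0)
double: (22, 0) + (22, 0): same x and y₁ ≡ -y₂, so the sum is the point at infinity.

O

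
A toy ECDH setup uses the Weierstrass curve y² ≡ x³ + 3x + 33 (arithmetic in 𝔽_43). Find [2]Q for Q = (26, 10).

(2, 2)

tangent at (26, 10): λ = (3·26² + 3)/(2·10) ≡ 10/20. 20⁻¹ ≡ 28 (mod 43) since 20·28 = 560 ≡ 1, so λ ≡ 10·28 ≡ 22.
  x = λ² - 26 - 26 = 484 - 52 ≡ 2; y = λ·(26 - 2) - 10 ≡ 2. → (2, 2)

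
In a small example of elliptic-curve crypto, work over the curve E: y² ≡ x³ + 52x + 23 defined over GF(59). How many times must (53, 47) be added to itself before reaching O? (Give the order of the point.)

4

2P: tangent at (53, 47): λ = (3·53² + 52)/(2·47) ≡ 42/35. 35⁻¹ ≡ 27 (mod 59) since 35·27 = 945 ≡ 1, so λ ≡ 42·27 ≡ 13.
  x = λ² - 53 - 53 = 169 - 106 ≡ 4; y = λ·(53 - 4) - 47 ≡ 0. → (4, 0)
3P: (4, 0) + (53, 47). λ = (47 - 0)/(53 - 4) ≡ 47/49 mod 59. 49⁻¹ ≡ 53 (mod 59), so λ ≡ 13.
  x = λ² - 4 - 53 = 169 - 57 ≡ 53; y = λ·(4 - 53) - 0 ≡ 12. → (53, 12)
4P: (53, 12) + (53, 47): same x and y₁ ≡ -y₂, so the sum is O.
4P = O, so the order is 4.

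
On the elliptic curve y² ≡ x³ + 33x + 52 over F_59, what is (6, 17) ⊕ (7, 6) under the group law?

(49, 43)

(6, 17) + (7, 6). λ = (6 - 17)/(7 - 6) ≡ 48/1 mod 59. 1⁻¹ ≡ 1 (mod 59) since 1·1 = 1 ≡ 1, so λ ≡ 48.
  x = λ² - 6 - 7 = 2304 - 13 ≡ 49; y = λ·(6 - 49) - 17 ≡ 43. → (49, 43)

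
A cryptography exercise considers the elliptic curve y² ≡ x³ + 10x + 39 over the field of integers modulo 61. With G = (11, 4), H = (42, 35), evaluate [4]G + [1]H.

First 4G:
Double-and-add on 4 = (100)₂. Start with G = (11, 4) for the leading 1-bit.
double: tangent at (11, 4): λ = (3·11² + 10)/(2·4) ≡ 7/8. 8⁻¹ ≡ 23 (mod 61) since 8·23 = 184 ≡ 1, so λ ≡ 7·23 ≡ 39.
  x = λ² - 11 - 11 = 1521 - 22 ≡ 35; y = λ·(11 - 35) - 4 ≡ 36. → (35, 36)
double: tangent at (35, 36): λ = (3·35² + 10)/(2·36) ≡ 25/11. 11⁻¹ ≡ 50 (mod 61), so λ ≡ 25·50 ≡ 30.
  x = λ² - 35 - 35 = 900 - 70 ≡ 37; y = λ·(35 - 37) - 36 ≡ 26. → (37, 26)
4G = (37, 26).
Finally 4G + H:
(37, 26) + (42, 35). λ = (35 - 26)/(42 - 37) ≡ 9/5 mod 61. 5⁻¹ ≡ 49 (mod 61) since 5·49 = 245 ≡ 1, so λ ≡ 14.
  x = λ² - 37 - 42 = 196 - 79 ≡ 56; y = λ·(37 - 56) - 26 ≡ 13. → (56, 13)

(56, 13)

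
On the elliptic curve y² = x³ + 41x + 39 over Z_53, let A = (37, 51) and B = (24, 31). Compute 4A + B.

First 4A:
Double-and-add on 4 = (100)₂. Start with A = (37, 51) for the leading 1-bit.
double: tangent at (37, 51): λ = (3·37² + 41)/(2·51) ≡ 14/49. 49⁻¹ ≡ 13 (mod 53), so λ ≡ 14·13 ≡ 23.
  x = λ² - 37 - 37 = 529 - 74 ≡ 31; y = λ·(37 - 31) - 51 ≡ 34. → (31, 34)
double: tangent at (31, 34): λ = (3·31² + 41)/(2·34) ≡ 9/15. 15⁻¹ ≡ 46 (mod 53), so λ ≡ 9·46 ≡ 43.
  x = λ² - 31 - 31 = 1849 - 62 ≡ 38; y = λ·(31 - 38) - 34 ≡ 36. → (38, 36)
4A = (38, 36).
Finally 4A + B:
(38, 36) + (24, 31). λ = (31 - 36)/(24 - 38) ≡ 48/39 mod 53. 39⁻¹ ≡ 34 (mod 53), so λ ≡ 42.
  x = λ² - 38 - 24 = 1764 - 62 ≡ 6; y = λ·(38 - 6) - 36 ≡ 36. → (6, 36)

(6, 36)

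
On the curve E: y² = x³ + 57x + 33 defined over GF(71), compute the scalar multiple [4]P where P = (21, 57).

Repeated addition: build up to 4P.
2P: tangent at (21, 57): λ = (3·21² + 57)/(2·57) ≡ 31/43. 43⁻¹ ≡ 38 (mod 71), so λ ≡ 31·38 ≡ 42.
  x = λ² - 21 - 21 = 1764 - 42 ≡ 18; y = λ·(21 - 18) - 57 ≡ 69. → (18, 69)
3P: (18, 69) + (21, 57). λ = (57 - 69)/(21 - 18) ≡ 59/3 mod 71. 3⁻¹ ≡ 24 (mod 71) since 3·24 = 72 ≡ 1, so λ ≡ 67.
  x = λ² - 18 - 21 = 4489 - 39 ≡ 48; y = λ·(18 - 48) - 69 ≡ 51. → (48, 51)
4P: (48, 51) + (21, 57). λ = (57 - 51)/(21 - 48) ≡ 6/44 mod 71. 44⁻¹ ≡ 21 (mod 71), so λ ≡ 55.
  x = λ² - 48 - 21 = 3025 - 69 ≡ 45; y = λ·(48 - 45) - 51 ≡ 43. → (45, 43)

(45, 43)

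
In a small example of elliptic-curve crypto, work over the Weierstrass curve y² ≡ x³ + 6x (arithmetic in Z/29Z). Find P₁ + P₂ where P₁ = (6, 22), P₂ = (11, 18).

(6, 22) + (11, 18). λ = (18 - 22)/(11 - 6) ≡ 25/5 mod 29. 5⁻¹ ≡ 6 (mod 29), so λ ≡ 5.
  x = λ² - 6 - 11 = 25 - 17 ≡ 8; y = λ·(6 - 8) - 22 ≡ 26. → (8, 26)

(8, 26)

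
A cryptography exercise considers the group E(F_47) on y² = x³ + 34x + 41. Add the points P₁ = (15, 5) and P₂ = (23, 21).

(13, 46)

(15, 5) + (23, 21). λ = (21 - 5)/(23 - 15) ≡ 16/8 mod 47. 8⁻¹ ≡ 6 (mod 47), so λ ≡ 2.
  x = λ² - 15 - 23 = 4 - 38 ≡ 13; y = λ·(15 - 13) - 5 ≡ 46. → (13, 46)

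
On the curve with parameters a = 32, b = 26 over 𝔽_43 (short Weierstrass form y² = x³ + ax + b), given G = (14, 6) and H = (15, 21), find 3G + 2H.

(29, 4)

First 3G:
Repeated addition: build up to 3G.
2G: tangent at (14, 6): λ = (3·14² + 32)/(2·6) ≡ 18/12. 12⁻¹ ≡ 18 (mod 43), so λ ≡ 18·18 ≡ 23.
  x = λ² - 14 - 14 = 529 - 28 ≡ 28; y = λ·(14 - 28) - 6 ≡ 16. → (28, 16)
3G: (28, 16) + (14, 6). λ = (6 - 16)/(14 - 28) ≡ 33/29 mod 43. 29⁻¹ ≡ 3 (mod 43), so λ ≡ 13.
  x = λ² - 28 - 14 = 169 - 42 ≡ 41; y = λ·(28 - 41) - 16 ≡ 30. → (41, 30)
3G = (41, 30).
Next 2H:
Repeated addition: build up to 2H.
2H: tangent at (15, 21): λ = (3·15² + 32)/(2·21) ≡ 19/42. 42⁻¹ ≡ 42 (mod 43), so λ ≡ 19·42 ≡ 24.
  x = λ² - 15 - 15 = 576 - 30 ≡ 30; y = λ·(15 - 30) - 21 ≡ 6. → (30, 6)
2H = (30, 6).
Finally 3G + 2H:
(41, 30) + (30, 6). λ = (6 - 30)/(30 - 41) ≡ 19/32 mod 43. 32⁻¹ ≡ 39 (mod 43), so λ ≡ 10.
  x = λ² - 41 - 30 = 100 - 71 ≡ 29; y = λ·(41 - 29) - 30 ≡ 4. → (29, 4)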